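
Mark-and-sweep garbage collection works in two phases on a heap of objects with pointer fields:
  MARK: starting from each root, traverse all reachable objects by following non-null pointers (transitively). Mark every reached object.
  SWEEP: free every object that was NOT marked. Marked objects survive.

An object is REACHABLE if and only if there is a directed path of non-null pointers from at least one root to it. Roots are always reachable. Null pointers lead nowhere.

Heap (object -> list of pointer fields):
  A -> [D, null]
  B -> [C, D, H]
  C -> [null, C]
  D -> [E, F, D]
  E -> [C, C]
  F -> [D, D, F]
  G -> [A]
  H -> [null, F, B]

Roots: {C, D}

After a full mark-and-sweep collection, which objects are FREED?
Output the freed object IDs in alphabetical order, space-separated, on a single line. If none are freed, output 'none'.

Answer: A B G H

Derivation:
Roots: C D
Mark C: refs=null C, marked=C
Mark D: refs=E F D, marked=C D
Mark E: refs=C C, marked=C D E
Mark F: refs=D D F, marked=C D E F
Unmarked (collected): A B G H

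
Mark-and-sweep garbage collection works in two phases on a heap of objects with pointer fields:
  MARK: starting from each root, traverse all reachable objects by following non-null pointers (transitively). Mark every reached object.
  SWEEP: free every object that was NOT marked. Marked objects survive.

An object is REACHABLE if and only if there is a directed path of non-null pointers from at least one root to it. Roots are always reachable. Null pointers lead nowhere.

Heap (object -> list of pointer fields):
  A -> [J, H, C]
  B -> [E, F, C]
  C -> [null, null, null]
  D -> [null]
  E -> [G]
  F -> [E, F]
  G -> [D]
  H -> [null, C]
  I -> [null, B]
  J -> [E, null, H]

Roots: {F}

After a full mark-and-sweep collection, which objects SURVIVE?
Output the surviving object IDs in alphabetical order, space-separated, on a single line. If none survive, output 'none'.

Roots: F
Mark F: refs=E F, marked=F
Mark E: refs=G, marked=E F
Mark G: refs=D, marked=E F G
Mark D: refs=null, marked=D E F G
Unmarked (collected): A B C H I J

Answer: D E F G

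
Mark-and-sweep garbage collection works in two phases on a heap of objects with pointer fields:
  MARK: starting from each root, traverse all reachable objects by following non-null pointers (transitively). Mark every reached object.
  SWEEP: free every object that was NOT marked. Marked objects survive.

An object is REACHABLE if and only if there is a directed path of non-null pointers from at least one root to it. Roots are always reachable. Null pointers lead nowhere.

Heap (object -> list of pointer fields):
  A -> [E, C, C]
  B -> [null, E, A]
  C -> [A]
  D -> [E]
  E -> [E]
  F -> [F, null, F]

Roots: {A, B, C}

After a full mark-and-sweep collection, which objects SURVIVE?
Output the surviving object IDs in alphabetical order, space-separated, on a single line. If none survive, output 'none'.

Roots: A B C
Mark A: refs=E C C, marked=A
Mark B: refs=null E A, marked=A B
Mark C: refs=A, marked=A B C
Mark E: refs=E, marked=A B C E
Unmarked (collected): D F

Answer: A B C E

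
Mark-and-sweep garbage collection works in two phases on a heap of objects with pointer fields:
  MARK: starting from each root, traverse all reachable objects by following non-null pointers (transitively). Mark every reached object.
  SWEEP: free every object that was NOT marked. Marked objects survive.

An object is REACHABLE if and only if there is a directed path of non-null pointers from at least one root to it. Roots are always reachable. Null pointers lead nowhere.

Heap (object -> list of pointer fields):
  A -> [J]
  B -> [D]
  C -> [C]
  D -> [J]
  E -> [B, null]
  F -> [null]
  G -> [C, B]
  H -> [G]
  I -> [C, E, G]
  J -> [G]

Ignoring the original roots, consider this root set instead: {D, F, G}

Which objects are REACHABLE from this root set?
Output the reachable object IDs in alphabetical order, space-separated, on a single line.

Roots: D F G
Mark D: refs=J, marked=D
Mark F: refs=null, marked=D F
Mark G: refs=C B, marked=D F G
Mark J: refs=G, marked=D F G J
Mark C: refs=C, marked=C D F G J
Mark B: refs=D, marked=B C D F G J
Unmarked (collected): A E H I

Answer: B C D F G J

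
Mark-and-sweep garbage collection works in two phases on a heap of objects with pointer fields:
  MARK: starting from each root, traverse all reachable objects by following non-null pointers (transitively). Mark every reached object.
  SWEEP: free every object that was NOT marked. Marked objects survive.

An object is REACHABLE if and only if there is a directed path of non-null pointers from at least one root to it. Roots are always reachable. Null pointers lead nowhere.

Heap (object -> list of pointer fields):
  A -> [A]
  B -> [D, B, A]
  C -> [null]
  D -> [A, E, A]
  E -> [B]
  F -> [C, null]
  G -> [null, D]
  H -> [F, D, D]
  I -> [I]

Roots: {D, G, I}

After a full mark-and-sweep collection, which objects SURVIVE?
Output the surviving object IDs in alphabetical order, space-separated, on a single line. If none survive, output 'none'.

Roots: D G I
Mark D: refs=A E A, marked=D
Mark G: refs=null D, marked=D G
Mark I: refs=I, marked=D G I
Mark A: refs=A, marked=A D G I
Mark E: refs=B, marked=A D E G I
Mark B: refs=D B A, marked=A B D E G I
Unmarked (collected): C F H

Answer: A B D E G I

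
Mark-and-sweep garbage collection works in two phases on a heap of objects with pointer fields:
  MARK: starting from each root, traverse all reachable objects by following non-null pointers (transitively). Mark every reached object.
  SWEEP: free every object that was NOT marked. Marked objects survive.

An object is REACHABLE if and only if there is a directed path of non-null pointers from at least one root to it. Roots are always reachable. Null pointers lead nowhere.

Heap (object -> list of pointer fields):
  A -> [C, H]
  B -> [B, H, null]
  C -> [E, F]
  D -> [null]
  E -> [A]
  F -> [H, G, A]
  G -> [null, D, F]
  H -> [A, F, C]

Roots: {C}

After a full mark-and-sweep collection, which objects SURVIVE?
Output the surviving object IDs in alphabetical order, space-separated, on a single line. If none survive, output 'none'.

Answer: A C D E F G H

Derivation:
Roots: C
Mark C: refs=E F, marked=C
Mark E: refs=A, marked=C E
Mark F: refs=H G A, marked=C E F
Mark A: refs=C H, marked=A C E F
Mark H: refs=A F C, marked=A C E F H
Mark G: refs=null D F, marked=A C E F G H
Mark D: refs=null, marked=A C D E F G H
Unmarked (collected): B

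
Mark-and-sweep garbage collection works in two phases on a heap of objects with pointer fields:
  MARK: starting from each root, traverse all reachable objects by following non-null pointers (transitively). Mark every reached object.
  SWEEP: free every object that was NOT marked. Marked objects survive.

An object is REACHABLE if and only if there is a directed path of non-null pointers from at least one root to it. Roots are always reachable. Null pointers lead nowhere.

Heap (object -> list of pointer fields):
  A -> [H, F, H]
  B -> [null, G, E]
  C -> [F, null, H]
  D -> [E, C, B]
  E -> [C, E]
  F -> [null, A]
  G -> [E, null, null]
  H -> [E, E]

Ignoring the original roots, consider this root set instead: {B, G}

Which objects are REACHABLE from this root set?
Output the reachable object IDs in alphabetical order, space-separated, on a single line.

Roots: B G
Mark B: refs=null G E, marked=B
Mark G: refs=E null null, marked=B G
Mark E: refs=C E, marked=B E G
Mark C: refs=F null H, marked=B C E G
Mark F: refs=null A, marked=B C E F G
Mark H: refs=E E, marked=B C E F G H
Mark A: refs=H F H, marked=A B C E F G H
Unmarked (collected): D

Answer: A B C E F G H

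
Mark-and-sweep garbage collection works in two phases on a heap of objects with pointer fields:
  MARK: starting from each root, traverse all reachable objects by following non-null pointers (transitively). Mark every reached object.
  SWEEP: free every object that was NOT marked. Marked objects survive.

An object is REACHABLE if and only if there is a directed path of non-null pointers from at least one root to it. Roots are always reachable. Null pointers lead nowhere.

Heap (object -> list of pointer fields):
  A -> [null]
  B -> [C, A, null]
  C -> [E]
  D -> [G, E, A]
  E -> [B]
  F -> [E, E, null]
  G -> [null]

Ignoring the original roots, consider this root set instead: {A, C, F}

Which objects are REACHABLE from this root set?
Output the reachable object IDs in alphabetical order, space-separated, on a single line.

Answer: A B C E F

Derivation:
Roots: A C F
Mark A: refs=null, marked=A
Mark C: refs=E, marked=A C
Mark F: refs=E E null, marked=A C F
Mark E: refs=B, marked=A C E F
Mark B: refs=C A null, marked=A B C E F
Unmarked (collected): D G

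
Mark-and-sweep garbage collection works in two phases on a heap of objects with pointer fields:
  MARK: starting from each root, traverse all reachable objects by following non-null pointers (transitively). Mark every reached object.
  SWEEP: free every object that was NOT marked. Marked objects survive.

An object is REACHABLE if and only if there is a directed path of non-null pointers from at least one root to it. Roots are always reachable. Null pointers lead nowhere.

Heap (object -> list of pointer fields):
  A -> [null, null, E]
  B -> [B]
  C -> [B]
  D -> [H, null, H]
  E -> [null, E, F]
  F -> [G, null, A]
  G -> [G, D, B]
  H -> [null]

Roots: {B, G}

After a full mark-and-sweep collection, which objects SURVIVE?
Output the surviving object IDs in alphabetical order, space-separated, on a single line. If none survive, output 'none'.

Roots: B G
Mark B: refs=B, marked=B
Mark G: refs=G D B, marked=B G
Mark D: refs=H null H, marked=B D G
Mark H: refs=null, marked=B D G H
Unmarked (collected): A C E F

Answer: B D G H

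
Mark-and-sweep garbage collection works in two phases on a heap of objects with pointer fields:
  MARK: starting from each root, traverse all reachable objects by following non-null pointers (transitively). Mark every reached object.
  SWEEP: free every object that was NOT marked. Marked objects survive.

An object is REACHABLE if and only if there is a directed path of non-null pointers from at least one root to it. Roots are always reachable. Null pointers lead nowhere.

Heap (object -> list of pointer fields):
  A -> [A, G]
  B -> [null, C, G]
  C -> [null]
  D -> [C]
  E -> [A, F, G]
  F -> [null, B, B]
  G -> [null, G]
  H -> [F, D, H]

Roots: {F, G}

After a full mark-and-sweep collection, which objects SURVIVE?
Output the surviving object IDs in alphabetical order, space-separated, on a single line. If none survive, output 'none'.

Answer: B C F G

Derivation:
Roots: F G
Mark F: refs=null B B, marked=F
Mark G: refs=null G, marked=F G
Mark B: refs=null C G, marked=B F G
Mark C: refs=null, marked=B C F G
Unmarked (collected): A D E H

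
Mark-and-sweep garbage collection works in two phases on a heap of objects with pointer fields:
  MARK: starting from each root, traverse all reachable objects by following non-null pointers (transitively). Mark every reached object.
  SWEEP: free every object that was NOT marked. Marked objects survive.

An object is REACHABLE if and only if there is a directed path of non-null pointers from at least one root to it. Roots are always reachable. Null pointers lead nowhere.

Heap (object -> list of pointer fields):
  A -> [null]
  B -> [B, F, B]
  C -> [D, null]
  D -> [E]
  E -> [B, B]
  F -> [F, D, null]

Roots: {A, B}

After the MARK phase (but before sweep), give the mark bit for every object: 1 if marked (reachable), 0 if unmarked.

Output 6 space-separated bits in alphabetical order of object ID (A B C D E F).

Roots: A B
Mark A: refs=null, marked=A
Mark B: refs=B F B, marked=A B
Mark F: refs=F D null, marked=A B F
Mark D: refs=E, marked=A B D F
Mark E: refs=B B, marked=A B D E F
Unmarked (collected): C

Answer: 1 1 0 1 1 1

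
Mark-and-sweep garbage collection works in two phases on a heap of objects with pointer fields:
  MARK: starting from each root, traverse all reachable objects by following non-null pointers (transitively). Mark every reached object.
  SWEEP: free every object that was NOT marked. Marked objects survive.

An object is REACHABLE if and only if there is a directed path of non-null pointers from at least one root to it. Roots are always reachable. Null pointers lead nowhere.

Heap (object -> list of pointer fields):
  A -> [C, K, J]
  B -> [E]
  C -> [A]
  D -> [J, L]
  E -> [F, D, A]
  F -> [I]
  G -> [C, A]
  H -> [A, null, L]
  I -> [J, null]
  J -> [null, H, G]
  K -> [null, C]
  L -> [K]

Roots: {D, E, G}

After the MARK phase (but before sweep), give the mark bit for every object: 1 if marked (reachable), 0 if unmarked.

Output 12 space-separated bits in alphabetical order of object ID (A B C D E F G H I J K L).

Answer: 1 0 1 1 1 1 1 1 1 1 1 1

Derivation:
Roots: D E G
Mark D: refs=J L, marked=D
Mark E: refs=F D A, marked=D E
Mark G: refs=C A, marked=D E G
Mark J: refs=null H G, marked=D E G J
Mark L: refs=K, marked=D E G J L
Mark F: refs=I, marked=D E F G J L
Mark A: refs=C K J, marked=A D E F G J L
Mark C: refs=A, marked=A C D E F G J L
Mark H: refs=A null L, marked=A C D E F G H J L
Mark K: refs=null C, marked=A C D E F G H J K L
Mark I: refs=J null, marked=A C D E F G H I J K L
Unmarked (collected): B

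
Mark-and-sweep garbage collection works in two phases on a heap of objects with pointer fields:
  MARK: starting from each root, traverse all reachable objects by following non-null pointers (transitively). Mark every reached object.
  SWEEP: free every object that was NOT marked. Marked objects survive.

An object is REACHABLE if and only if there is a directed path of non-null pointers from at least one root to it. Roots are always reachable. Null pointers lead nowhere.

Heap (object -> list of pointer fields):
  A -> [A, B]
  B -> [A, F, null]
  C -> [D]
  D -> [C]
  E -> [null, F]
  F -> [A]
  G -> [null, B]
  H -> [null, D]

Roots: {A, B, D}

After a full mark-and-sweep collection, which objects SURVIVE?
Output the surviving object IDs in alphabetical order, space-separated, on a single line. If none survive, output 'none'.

Answer: A B C D F

Derivation:
Roots: A B D
Mark A: refs=A B, marked=A
Mark B: refs=A F null, marked=A B
Mark D: refs=C, marked=A B D
Mark F: refs=A, marked=A B D F
Mark C: refs=D, marked=A B C D F
Unmarked (collected): E G H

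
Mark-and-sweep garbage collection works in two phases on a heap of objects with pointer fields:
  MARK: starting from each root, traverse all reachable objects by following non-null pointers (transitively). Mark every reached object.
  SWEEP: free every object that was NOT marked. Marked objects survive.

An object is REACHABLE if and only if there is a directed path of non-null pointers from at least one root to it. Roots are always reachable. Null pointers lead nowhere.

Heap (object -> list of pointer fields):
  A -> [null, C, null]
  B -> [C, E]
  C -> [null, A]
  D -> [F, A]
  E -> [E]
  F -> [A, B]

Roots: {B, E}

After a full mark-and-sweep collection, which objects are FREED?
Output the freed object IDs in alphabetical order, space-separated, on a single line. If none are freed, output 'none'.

Roots: B E
Mark B: refs=C E, marked=B
Mark E: refs=E, marked=B E
Mark C: refs=null A, marked=B C E
Mark A: refs=null C null, marked=A B C E
Unmarked (collected): D F

Answer: D F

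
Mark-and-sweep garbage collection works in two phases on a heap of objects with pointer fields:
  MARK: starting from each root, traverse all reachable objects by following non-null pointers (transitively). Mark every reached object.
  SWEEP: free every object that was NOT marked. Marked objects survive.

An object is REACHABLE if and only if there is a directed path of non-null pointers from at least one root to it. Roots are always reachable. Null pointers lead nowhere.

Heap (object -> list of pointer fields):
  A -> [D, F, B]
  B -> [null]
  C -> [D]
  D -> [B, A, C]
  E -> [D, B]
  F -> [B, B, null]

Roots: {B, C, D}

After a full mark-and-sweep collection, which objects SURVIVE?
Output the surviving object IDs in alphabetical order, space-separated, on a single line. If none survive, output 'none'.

Roots: B C D
Mark B: refs=null, marked=B
Mark C: refs=D, marked=B C
Mark D: refs=B A C, marked=B C D
Mark A: refs=D F B, marked=A B C D
Mark F: refs=B B null, marked=A B C D F
Unmarked (collected): E

Answer: A B C D F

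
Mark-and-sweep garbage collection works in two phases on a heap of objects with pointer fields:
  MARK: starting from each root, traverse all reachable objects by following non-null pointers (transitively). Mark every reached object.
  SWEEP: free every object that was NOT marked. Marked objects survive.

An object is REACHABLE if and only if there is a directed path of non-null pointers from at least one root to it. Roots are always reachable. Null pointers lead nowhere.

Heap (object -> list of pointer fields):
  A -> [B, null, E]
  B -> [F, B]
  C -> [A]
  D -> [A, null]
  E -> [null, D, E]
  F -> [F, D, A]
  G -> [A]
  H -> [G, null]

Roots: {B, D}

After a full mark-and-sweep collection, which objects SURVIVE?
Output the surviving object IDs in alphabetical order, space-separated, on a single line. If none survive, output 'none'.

Answer: A B D E F

Derivation:
Roots: B D
Mark B: refs=F B, marked=B
Mark D: refs=A null, marked=B D
Mark F: refs=F D A, marked=B D F
Mark A: refs=B null E, marked=A B D F
Mark E: refs=null D E, marked=A B D E F
Unmarked (collected): C G H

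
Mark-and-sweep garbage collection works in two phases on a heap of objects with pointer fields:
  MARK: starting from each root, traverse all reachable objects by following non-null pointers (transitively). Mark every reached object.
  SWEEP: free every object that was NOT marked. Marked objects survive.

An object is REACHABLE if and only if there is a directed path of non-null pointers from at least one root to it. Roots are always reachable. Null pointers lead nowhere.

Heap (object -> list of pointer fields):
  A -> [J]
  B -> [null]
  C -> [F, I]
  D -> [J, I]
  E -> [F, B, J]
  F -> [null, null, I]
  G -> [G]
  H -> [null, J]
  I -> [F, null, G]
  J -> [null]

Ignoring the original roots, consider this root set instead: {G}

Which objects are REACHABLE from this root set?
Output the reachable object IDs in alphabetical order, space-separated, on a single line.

Answer: G

Derivation:
Roots: G
Mark G: refs=G, marked=G
Unmarked (collected): A B C D E F H I J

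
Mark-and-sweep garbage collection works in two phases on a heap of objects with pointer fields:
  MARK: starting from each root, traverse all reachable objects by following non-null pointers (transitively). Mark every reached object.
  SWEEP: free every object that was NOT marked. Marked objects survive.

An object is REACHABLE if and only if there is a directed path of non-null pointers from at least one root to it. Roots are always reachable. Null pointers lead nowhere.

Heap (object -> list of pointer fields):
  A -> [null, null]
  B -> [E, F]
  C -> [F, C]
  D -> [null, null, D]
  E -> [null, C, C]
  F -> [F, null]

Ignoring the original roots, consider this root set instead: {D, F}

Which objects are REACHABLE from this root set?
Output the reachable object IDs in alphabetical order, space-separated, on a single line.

Answer: D F

Derivation:
Roots: D F
Mark D: refs=null null D, marked=D
Mark F: refs=F null, marked=D F
Unmarked (collected): A B C E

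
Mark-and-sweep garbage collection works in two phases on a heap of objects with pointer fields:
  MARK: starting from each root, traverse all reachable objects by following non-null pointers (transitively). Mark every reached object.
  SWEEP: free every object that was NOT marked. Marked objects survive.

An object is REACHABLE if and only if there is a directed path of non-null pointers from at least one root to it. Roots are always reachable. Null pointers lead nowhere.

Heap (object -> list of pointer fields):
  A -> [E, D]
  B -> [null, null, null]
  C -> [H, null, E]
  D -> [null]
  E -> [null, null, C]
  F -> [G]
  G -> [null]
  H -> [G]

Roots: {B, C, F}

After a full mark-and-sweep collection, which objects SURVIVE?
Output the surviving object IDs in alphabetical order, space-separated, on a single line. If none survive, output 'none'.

Answer: B C E F G H

Derivation:
Roots: B C F
Mark B: refs=null null null, marked=B
Mark C: refs=H null E, marked=B C
Mark F: refs=G, marked=B C F
Mark H: refs=G, marked=B C F H
Mark E: refs=null null C, marked=B C E F H
Mark G: refs=null, marked=B C E F G H
Unmarked (collected): A D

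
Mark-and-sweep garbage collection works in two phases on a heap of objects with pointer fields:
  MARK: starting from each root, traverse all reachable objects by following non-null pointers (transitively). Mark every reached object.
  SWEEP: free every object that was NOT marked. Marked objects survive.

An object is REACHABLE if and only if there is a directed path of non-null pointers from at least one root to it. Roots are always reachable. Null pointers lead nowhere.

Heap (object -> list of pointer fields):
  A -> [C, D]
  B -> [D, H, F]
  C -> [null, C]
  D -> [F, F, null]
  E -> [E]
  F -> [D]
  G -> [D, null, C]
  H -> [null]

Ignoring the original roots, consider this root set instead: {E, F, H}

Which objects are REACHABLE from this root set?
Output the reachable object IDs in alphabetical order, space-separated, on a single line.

Answer: D E F H

Derivation:
Roots: E F H
Mark E: refs=E, marked=E
Mark F: refs=D, marked=E F
Mark H: refs=null, marked=E F H
Mark D: refs=F F null, marked=D E F H
Unmarked (collected): A B C G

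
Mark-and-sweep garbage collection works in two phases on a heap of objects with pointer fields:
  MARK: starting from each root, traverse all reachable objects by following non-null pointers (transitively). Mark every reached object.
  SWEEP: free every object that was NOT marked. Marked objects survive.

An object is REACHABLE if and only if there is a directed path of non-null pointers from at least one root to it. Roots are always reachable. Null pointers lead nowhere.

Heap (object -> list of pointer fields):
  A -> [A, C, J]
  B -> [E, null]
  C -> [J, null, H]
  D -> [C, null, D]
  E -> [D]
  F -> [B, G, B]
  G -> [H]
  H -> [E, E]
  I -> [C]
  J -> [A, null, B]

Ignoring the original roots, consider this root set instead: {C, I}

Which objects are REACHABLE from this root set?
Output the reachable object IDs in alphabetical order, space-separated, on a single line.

Roots: C I
Mark C: refs=J null H, marked=C
Mark I: refs=C, marked=C I
Mark J: refs=A null B, marked=C I J
Mark H: refs=E E, marked=C H I J
Mark A: refs=A C J, marked=A C H I J
Mark B: refs=E null, marked=A B C H I J
Mark E: refs=D, marked=A B C E H I J
Mark D: refs=C null D, marked=A B C D E H I J
Unmarked (collected): F G

Answer: A B C D E H I J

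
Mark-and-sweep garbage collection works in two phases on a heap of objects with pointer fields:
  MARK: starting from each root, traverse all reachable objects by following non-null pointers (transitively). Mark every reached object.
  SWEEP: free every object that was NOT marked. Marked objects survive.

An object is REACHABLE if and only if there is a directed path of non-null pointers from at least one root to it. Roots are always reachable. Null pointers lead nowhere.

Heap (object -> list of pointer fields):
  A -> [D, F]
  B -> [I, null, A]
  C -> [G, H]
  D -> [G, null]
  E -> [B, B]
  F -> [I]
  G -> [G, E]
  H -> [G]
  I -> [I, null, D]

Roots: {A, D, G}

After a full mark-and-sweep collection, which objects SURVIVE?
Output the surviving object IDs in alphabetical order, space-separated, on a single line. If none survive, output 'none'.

Answer: A B D E F G I

Derivation:
Roots: A D G
Mark A: refs=D F, marked=A
Mark D: refs=G null, marked=A D
Mark G: refs=G E, marked=A D G
Mark F: refs=I, marked=A D F G
Mark E: refs=B B, marked=A D E F G
Mark I: refs=I null D, marked=A D E F G I
Mark B: refs=I null A, marked=A B D E F G I
Unmarked (collected): C H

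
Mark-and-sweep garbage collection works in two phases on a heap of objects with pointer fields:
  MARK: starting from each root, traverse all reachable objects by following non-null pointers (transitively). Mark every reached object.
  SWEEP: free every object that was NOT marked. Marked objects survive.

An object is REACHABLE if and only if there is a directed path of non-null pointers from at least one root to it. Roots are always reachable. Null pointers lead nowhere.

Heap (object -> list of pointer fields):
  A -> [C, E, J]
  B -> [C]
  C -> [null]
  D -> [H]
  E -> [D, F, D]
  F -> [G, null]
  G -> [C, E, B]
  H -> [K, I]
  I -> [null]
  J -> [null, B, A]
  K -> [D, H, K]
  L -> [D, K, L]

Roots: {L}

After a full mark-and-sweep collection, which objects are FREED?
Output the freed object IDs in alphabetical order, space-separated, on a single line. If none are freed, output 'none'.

Answer: A B C E F G J

Derivation:
Roots: L
Mark L: refs=D K L, marked=L
Mark D: refs=H, marked=D L
Mark K: refs=D H K, marked=D K L
Mark H: refs=K I, marked=D H K L
Mark I: refs=null, marked=D H I K L
Unmarked (collected): A B C E F G J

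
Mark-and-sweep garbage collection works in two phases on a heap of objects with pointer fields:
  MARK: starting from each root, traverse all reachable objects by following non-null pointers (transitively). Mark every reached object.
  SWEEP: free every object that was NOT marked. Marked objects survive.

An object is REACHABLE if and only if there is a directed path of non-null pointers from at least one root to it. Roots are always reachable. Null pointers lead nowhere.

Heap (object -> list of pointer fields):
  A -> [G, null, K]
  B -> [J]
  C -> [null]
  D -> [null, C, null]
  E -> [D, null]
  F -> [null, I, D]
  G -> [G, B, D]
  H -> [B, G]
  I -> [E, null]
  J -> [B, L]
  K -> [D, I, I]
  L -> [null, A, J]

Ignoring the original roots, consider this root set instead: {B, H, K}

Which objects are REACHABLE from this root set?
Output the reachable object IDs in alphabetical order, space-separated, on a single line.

Roots: B H K
Mark B: refs=J, marked=B
Mark H: refs=B G, marked=B H
Mark K: refs=D I I, marked=B H K
Mark J: refs=B L, marked=B H J K
Mark G: refs=G B D, marked=B G H J K
Mark D: refs=null C null, marked=B D G H J K
Mark I: refs=E null, marked=B D G H I J K
Mark L: refs=null A J, marked=B D G H I J K L
Mark C: refs=null, marked=B C D G H I J K L
Mark E: refs=D null, marked=B C D E G H I J K L
Mark A: refs=G null K, marked=A B C D E G H I J K L
Unmarked (collected): F

Answer: A B C D E G H I J K L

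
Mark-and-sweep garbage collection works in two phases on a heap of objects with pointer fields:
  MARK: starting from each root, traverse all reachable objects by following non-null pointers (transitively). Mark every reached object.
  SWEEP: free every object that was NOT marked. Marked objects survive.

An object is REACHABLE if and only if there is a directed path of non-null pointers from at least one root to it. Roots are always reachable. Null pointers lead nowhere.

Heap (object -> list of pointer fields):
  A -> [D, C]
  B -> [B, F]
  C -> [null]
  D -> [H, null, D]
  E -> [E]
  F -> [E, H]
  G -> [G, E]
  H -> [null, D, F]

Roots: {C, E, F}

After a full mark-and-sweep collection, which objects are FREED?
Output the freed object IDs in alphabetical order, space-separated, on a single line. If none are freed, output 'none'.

Answer: A B G

Derivation:
Roots: C E F
Mark C: refs=null, marked=C
Mark E: refs=E, marked=C E
Mark F: refs=E H, marked=C E F
Mark H: refs=null D F, marked=C E F H
Mark D: refs=H null D, marked=C D E F H
Unmarked (collected): A B G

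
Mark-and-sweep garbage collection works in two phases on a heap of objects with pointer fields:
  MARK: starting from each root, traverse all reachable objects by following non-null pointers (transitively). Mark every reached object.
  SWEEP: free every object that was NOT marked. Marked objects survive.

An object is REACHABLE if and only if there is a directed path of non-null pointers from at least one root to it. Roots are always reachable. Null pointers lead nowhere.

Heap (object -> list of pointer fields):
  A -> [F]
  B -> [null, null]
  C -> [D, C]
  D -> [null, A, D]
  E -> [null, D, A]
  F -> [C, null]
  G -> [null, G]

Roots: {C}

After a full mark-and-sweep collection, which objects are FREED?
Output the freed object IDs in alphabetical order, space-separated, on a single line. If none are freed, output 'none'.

Answer: B E G

Derivation:
Roots: C
Mark C: refs=D C, marked=C
Mark D: refs=null A D, marked=C D
Mark A: refs=F, marked=A C D
Mark F: refs=C null, marked=A C D F
Unmarked (collected): B E G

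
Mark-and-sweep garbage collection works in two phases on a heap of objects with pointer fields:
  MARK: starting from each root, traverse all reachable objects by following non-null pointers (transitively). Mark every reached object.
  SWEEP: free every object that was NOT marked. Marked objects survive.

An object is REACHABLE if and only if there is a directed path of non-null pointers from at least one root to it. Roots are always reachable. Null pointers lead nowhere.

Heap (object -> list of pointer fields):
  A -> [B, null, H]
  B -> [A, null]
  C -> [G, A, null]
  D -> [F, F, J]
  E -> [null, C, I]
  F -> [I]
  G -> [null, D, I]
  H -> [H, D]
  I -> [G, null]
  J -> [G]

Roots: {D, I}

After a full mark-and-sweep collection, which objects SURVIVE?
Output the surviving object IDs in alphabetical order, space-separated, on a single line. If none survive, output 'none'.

Roots: D I
Mark D: refs=F F J, marked=D
Mark I: refs=G null, marked=D I
Mark F: refs=I, marked=D F I
Mark J: refs=G, marked=D F I J
Mark G: refs=null D I, marked=D F G I J
Unmarked (collected): A B C E H

Answer: D F G I J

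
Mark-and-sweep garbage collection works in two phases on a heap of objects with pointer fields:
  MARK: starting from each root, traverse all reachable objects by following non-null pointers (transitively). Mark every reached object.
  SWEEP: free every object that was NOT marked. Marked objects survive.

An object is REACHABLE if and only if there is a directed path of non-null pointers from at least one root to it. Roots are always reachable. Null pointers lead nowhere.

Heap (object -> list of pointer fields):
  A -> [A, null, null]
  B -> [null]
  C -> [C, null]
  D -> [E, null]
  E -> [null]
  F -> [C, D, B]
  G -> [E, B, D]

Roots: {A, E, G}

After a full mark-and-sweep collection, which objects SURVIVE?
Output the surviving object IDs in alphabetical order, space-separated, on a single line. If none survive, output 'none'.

Roots: A E G
Mark A: refs=A null null, marked=A
Mark E: refs=null, marked=A E
Mark G: refs=E B D, marked=A E G
Mark B: refs=null, marked=A B E G
Mark D: refs=E null, marked=A B D E G
Unmarked (collected): C F

Answer: A B D E G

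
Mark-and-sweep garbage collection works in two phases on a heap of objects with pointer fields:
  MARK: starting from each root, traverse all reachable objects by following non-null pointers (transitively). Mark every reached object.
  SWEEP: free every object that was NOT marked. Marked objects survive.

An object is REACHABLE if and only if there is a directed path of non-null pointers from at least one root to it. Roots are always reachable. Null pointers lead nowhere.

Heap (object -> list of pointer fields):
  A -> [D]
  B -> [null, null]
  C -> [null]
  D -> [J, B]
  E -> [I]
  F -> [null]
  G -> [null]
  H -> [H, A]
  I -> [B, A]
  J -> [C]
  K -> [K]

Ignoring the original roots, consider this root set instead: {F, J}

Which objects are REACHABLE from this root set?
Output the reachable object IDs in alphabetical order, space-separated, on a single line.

Roots: F J
Mark F: refs=null, marked=F
Mark J: refs=C, marked=F J
Mark C: refs=null, marked=C F J
Unmarked (collected): A B D E G H I K

Answer: C F J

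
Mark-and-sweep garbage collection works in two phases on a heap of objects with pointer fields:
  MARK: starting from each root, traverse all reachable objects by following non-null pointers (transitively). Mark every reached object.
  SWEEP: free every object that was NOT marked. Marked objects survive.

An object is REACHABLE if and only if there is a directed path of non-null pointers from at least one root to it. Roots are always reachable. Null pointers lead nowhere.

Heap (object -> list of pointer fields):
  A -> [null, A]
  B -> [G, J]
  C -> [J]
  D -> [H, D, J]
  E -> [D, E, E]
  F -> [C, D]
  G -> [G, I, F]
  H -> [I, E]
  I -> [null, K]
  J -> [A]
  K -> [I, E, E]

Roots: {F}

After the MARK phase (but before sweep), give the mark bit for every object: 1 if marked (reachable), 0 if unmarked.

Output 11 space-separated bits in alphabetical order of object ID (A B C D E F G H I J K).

Roots: F
Mark F: refs=C D, marked=F
Mark C: refs=J, marked=C F
Mark D: refs=H D J, marked=C D F
Mark J: refs=A, marked=C D F J
Mark H: refs=I E, marked=C D F H J
Mark A: refs=null A, marked=A C D F H J
Mark I: refs=null K, marked=A C D F H I J
Mark E: refs=D E E, marked=A C D E F H I J
Mark K: refs=I E E, marked=A C D E F H I J K
Unmarked (collected): B G

Answer: 1 0 1 1 1 1 0 1 1 1 1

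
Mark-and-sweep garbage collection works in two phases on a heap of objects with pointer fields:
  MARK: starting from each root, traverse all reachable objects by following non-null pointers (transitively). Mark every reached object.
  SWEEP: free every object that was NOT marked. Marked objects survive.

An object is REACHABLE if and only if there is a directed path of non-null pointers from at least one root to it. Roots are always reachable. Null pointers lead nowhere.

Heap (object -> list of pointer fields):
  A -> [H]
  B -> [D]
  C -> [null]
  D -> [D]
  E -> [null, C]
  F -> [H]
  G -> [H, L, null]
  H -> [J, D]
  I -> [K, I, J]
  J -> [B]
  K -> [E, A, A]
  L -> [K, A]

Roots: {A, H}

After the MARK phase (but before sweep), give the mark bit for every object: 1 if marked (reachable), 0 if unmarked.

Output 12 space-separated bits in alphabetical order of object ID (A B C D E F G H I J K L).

Answer: 1 1 0 1 0 0 0 1 0 1 0 0

Derivation:
Roots: A H
Mark A: refs=H, marked=A
Mark H: refs=J D, marked=A H
Mark J: refs=B, marked=A H J
Mark D: refs=D, marked=A D H J
Mark B: refs=D, marked=A B D H J
Unmarked (collected): C E F G I K L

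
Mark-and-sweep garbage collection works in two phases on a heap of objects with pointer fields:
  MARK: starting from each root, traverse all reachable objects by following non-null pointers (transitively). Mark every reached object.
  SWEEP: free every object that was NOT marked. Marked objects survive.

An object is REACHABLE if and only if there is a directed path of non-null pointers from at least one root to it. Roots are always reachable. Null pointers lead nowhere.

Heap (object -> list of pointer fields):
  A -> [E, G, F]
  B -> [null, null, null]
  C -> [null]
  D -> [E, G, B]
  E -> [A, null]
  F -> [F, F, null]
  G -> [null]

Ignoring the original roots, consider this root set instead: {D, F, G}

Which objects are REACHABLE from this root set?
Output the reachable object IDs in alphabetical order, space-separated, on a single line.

Roots: D F G
Mark D: refs=E G B, marked=D
Mark F: refs=F F null, marked=D F
Mark G: refs=null, marked=D F G
Mark E: refs=A null, marked=D E F G
Mark B: refs=null null null, marked=B D E F G
Mark A: refs=E G F, marked=A B D E F G
Unmarked (collected): C

Answer: A B D E F G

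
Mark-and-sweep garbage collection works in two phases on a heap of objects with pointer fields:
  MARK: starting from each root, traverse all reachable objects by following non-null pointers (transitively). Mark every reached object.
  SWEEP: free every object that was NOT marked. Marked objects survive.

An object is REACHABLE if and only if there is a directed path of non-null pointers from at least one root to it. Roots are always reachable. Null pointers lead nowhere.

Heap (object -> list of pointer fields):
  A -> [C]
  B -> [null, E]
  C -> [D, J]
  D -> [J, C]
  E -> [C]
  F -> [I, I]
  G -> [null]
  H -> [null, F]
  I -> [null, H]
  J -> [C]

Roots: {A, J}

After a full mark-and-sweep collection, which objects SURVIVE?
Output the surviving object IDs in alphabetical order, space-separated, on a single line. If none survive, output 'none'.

Roots: A J
Mark A: refs=C, marked=A
Mark J: refs=C, marked=A J
Mark C: refs=D J, marked=A C J
Mark D: refs=J C, marked=A C D J
Unmarked (collected): B E F G H I

Answer: A C D J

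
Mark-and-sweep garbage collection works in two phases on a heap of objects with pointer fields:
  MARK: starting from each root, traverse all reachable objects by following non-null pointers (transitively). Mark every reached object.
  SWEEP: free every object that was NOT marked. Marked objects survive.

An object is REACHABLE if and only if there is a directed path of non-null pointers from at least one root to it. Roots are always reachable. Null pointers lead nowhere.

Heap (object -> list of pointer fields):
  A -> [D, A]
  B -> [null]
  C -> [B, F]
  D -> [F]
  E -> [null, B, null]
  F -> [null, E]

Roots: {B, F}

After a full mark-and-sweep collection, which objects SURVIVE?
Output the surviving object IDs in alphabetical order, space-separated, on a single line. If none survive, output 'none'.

Roots: B F
Mark B: refs=null, marked=B
Mark F: refs=null E, marked=B F
Mark E: refs=null B null, marked=B E F
Unmarked (collected): A C D

Answer: B E F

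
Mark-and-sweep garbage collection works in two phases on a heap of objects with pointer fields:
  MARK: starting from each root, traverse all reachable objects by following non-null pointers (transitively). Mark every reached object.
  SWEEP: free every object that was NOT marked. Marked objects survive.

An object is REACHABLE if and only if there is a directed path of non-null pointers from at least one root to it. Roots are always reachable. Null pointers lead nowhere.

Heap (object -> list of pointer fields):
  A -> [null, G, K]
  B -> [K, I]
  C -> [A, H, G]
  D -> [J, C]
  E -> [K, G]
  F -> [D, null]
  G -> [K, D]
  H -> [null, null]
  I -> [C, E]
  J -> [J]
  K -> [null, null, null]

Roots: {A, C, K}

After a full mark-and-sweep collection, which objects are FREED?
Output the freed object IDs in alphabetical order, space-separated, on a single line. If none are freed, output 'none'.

Roots: A C K
Mark A: refs=null G K, marked=A
Mark C: refs=A H G, marked=A C
Mark K: refs=null null null, marked=A C K
Mark G: refs=K D, marked=A C G K
Mark H: refs=null null, marked=A C G H K
Mark D: refs=J C, marked=A C D G H K
Mark J: refs=J, marked=A C D G H J K
Unmarked (collected): B E F I

Answer: B E F I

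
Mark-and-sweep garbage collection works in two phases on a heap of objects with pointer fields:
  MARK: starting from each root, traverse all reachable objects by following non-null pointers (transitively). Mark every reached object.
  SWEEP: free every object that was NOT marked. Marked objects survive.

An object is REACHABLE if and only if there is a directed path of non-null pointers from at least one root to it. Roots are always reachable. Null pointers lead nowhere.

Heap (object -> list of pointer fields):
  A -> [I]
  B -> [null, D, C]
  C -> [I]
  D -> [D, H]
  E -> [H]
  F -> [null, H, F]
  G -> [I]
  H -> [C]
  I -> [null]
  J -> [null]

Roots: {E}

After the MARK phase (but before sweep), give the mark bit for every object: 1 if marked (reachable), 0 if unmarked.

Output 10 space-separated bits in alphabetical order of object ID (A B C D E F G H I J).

Answer: 0 0 1 0 1 0 0 1 1 0

Derivation:
Roots: E
Mark E: refs=H, marked=E
Mark H: refs=C, marked=E H
Mark C: refs=I, marked=C E H
Mark I: refs=null, marked=C E H I
Unmarked (collected): A B D F G J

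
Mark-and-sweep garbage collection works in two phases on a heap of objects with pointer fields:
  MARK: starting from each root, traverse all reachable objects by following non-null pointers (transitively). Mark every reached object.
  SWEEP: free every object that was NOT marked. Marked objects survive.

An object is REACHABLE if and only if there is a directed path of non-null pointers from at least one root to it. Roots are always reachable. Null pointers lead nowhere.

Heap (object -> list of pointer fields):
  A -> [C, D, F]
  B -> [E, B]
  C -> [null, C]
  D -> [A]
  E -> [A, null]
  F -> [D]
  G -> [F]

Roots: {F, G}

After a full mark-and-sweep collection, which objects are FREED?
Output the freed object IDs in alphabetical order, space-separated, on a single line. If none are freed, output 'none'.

Roots: F G
Mark F: refs=D, marked=F
Mark G: refs=F, marked=F G
Mark D: refs=A, marked=D F G
Mark A: refs=C D F, marked=A D F G
Mark C: refs=null C, marked=A C D F G
Unmarked (collected): B E

Answer: B E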